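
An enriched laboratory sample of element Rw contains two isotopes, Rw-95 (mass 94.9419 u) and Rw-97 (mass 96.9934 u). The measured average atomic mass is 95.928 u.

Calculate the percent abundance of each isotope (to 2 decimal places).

Rw-95: 51.93%, Rw-97: 48.07%

Writing the weighted mean with unknown fraction x of Rw-95:
94.9419·x + 96.9934·(1 − x) = 95.928
(94.9419 − 96.9934)·x = 95.928 − 96.9934
x = -1.0654 / -2.0515 = 0.51933 → 51.93% Rw-95, 48.07% Rw-97.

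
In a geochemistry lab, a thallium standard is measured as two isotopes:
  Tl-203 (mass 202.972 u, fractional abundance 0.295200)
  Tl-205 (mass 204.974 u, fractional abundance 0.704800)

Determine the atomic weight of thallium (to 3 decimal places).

Weight each isotope mass by its fractional abundance: 0.295200 × 202.972 + 0.704800 × 204.974
= 59.9173 + 144.4657 = 204.3830 u

204.383 u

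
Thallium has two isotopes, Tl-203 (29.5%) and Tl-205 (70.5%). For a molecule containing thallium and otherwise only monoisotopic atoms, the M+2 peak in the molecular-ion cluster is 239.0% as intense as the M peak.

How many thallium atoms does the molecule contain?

1

The M+2/M ratio from n Tl atoms is n · q/p = n · 0.705/0.295.
n = 2.390 × 0.295/0.705 = 1.00 ≈ 1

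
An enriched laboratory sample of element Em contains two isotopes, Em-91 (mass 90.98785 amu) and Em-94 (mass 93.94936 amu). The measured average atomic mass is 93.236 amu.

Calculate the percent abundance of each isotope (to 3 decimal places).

Let x be the fractional abundance of Em-91; then Em-94 has abundance 1 − x.
90.98785·x + 93.94936·(1 − x) = 93.236
(90.98785 − 93.94936)·x = 93.236 − 93.94936
x = -0.71336 / -2.96151 = 0.24088 → 24.088% Em-91, 75.912% Em-94.

Em-91: 24.088%, Em-94: 75.912%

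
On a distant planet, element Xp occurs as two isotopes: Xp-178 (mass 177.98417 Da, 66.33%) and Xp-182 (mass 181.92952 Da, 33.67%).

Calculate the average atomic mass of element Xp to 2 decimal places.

Ar = Σ fᵢ·mᵢ = 0.6633 × 177.98417 + 0.3367 × 181.92952
= 118.056900 + 61.255669 = 179.312569 Da

179.31 Da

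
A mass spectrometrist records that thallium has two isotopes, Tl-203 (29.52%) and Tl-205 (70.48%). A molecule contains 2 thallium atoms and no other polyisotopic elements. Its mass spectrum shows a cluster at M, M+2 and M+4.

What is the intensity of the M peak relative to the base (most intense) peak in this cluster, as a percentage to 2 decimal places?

(0.2952 + 0.7048)^2 gives M 0.0871, M+2 0.4161, M+4 0.4967; the largest is M+4.
P(M+4) = C(2,2) × 0.2952^0 × 0.7048^2 = 1 × 1.0000 × 0.49674304 = 0.496743 (base)
P(M) = C(2,0) × 0.2952^2 × 0.7048^0 = 1 × 0.08714304 × 1.0000 = 0.087143
Relative intensity = 0.087143 / 0.496743 × 100 = 17.54

17.54%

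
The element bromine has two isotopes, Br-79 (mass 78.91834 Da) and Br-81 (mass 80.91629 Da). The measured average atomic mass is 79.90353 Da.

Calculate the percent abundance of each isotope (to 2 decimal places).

Br-79: 50.69%, Br-81: 49.31%

Writing the weighted mean with unknown fraction x of Br-79:
78.91834·x + 80.91629·(1 − x) = 79.90353
(78.91834 − 80.91629)·x = 79.90353 − 80.91629
x = -1.01276 / -1.99795 = 0.50690 → 50.69% Br-79, 49.31% Br-81.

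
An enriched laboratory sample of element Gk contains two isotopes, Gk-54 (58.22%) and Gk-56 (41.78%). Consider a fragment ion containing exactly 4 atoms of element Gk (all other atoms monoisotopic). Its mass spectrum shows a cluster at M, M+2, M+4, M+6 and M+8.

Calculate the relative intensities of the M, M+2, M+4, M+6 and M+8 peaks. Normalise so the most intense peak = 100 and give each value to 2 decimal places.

Expanding (0.5822 + 0.4178)^4:
P(M) = 0.5822^4 = 0.114892
P(M+2) = 4 × 0.5822^3 × 0.4178^1 = 0.329796
P(M+4) = 6 × 0.5822^2 × 0.4178^2 = 0.355003
P(M+6) = 4 × 0.5822^1 × 0.4178^3 = 0.169839
P(M+8) = 0.4178^4 = 0.030470
The M+4 peak is largest (0.355003); scaling to 100 gives 32.36 : 92.90 : 100.00 : 47.84 : 8.58.

32.36 : 92.90 : 100.00 : 47.84 : 8.58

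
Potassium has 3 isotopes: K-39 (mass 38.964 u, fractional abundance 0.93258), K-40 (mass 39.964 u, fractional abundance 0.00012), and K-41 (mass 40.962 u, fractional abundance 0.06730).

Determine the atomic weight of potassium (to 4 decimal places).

Average mass = Σ (abundance × isotope mass) = 0.93258 × 38.964 + 0.00012 × 39.964 + 0.06730 × 40.962
= 36.33705 + 0.00480 + 2.75674 = 39.09859 u

39.0986 u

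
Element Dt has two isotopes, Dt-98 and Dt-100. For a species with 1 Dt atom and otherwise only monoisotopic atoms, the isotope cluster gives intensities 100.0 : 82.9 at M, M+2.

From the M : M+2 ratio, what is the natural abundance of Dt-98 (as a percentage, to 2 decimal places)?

Write p for the Dt-98 fraction. I(M+2)/I(M) = [C(1,1)·p^0·(1−p)] / p^1 = 1·(1−p)/p = 82.9/100.0 = 0.8290
(1−p)/p = 0.8290/1 = 0.8290  ⇒  p = 1/(1 + 0.8290) = 0.5467
Dt-98: 54.67%, Dt-100: 45.33%.

54.67%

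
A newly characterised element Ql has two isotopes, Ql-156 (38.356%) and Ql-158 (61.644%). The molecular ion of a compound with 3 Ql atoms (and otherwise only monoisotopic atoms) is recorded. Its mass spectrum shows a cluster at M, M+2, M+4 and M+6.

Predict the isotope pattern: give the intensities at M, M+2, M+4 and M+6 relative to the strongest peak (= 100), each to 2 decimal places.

Expanding (0.38356 + 0.61644)^3:
P(M) = 0.38356^3 = 0.056429
P(M+2) = 3 × 0.38356^2 × 0.61644^1 = 0.272069
P(M+4) = 3 × 0.38356^1 × 0.61644^2 = 0.437256
P(M+6) = 0.61644^3 = 0.234246
The M+4 peak is largest (0.437256); scaling to 100 gives 12.91 : 62.22 : 100.00 : 53.57.

12.91 : 62.22 : 100.00 : 53.57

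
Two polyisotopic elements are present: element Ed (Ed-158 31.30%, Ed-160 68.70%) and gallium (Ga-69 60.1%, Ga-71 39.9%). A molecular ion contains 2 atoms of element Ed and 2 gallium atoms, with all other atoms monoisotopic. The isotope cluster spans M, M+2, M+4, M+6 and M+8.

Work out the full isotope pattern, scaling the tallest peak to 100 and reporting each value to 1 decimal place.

Element Ed pattern (n=2): 0.097969 : 0.430062 : 0.471969
Gallium pattern (n=2): 0.361201 : 0.479598 : 0.159201
Convolve the two distributions (both contribute in 2-u steps):
  M: 0.097969×0.361201 = 0.035387
  M+2: 0.097969×0.479598 + 0.430062×0.361201 = 0.202325
  M+4: 0.097969×0.159201 + 0.430062×0.479598 + 0.471969×0.361201 = 0.392329
  M+6: 0.430062×0.159201 + 0.471969×0.479598 = 0.294822
  M+8: 0.471969×0.159201 = 0.075138
Scale to base peak (0.392329) = 100: 9.0 : 51.6 : 100.0 : 75.1 : 19.2

9.0 : 51.6 : 100.0 : 75.1 : 19.2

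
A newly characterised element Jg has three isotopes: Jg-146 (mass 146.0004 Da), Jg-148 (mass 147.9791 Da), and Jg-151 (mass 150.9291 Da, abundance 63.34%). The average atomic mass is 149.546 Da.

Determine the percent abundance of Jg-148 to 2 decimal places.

21.42%

The remaining 36.66% is split between Jg-146 (fraction x) and Jg-148 (fraction 0.3666 − x).
Substituting: 146.0004x + 147.9791(0.3666 − x) = 53.94750806
(146.0004 − 147.9791)x = -0.30163  ⇒  x = 0.15244, y = 0.21416
Jg-146: 15.24%, Jg-148: 21.42%.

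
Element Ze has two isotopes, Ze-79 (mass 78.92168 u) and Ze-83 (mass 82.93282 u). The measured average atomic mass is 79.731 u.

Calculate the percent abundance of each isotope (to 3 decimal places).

Let x be the fractional abundance of Ze-79; then Ze-83 has abundance 1 − x.
78.92168·x + 82.93282·(1 − x) = 79.731
(78.92168 − 82.93282)·x = 79.731 − 82.93282
x = -3.20182 / -4.01114 = 0.79823 → 79.823% Ze-79, 20.177% Ze-83.

Ze-79: 79.823%, Ze-83: 20.177%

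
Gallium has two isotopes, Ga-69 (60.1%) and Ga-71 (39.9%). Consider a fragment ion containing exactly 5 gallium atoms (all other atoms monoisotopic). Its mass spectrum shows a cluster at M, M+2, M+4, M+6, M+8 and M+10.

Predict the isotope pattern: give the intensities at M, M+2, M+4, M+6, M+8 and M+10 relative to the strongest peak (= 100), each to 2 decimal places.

Expanding (0.601 + 0.399)^5:
P(M) = 0.601^5 = 0.078410
P(M+2) = 5 × 0.601^4 × 0.399^1 = 0.260280
P(M+4) = 10 × 0.601^3 × 0.399^2 = 0.345596
P(M+6) = 10 × 0.601^2 × 0.399^3 = 0.229439
P(M+8) = 5 × 0.601^1 × 0.399^4 = 0.076162
P(M+10) = 0.399^5 = 0.010113
The M+4 peak is largest (0.345596); scaling to 100 gives 22.69 : 75.31 : 100.00 : 66.39 : 22.04 : 2.93.

22.69 : 75.31 : 100.00 : 66.39 : 22.04 : 2.93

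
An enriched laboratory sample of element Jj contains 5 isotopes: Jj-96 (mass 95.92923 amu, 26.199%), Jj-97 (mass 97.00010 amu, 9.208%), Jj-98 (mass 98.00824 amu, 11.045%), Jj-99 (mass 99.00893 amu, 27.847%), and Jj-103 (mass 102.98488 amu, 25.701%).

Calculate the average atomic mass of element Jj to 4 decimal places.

98.9284 amu

The abundance-weighted mean is 0.26199 × 95.92923 + 0.09208 × 97.00010 + 0.11045 × 98.00824 + 0.27847 × 99.00893 + 0.25701 × 102.98488
= 25.132499 + 8.931769 + 10.825010 + 27.571017 + 26.468144 = 98.928439 amu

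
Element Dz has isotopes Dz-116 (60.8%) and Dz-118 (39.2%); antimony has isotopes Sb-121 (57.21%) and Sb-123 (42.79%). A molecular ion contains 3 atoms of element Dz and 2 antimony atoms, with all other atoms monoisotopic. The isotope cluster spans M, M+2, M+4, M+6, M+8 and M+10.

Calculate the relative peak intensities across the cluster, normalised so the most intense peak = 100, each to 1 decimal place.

Element Dz pattern (n=3): 0.22475571 : 0.43472486 : 0.28028314 : 0.06023629
Antimony pattern (n=2): 0.32729841 : 0.48960318 : 0.18309841
Convolve the two distributions (both contribute in 2-u steps):
  M: 0.22475571×0.32729841 = 0.073562
  M+2: 0.22475571×0.48960318 + 0.43472486×0.32729841 = 0.252326
  M+4: 0.22475571×0.18309841 + 0.43472486×0.48960318 + 0.28028314×0.32729841 = 0.345731
  M+6: 0.43472486×0.18309841 + 0.28028314×0.48960318 + 0.06023629×0.32729841 = 0.236540
  M+8: 0.28028314×0.18309841 + 0.06023629×0.48960318 = 0.080811
  M+10: 0.06023629×0.18309841 = 0.011029
Scale to base peak (0.345731) = 100: 21.3 : 73.0 : 100.0 : 68.4 : 23.4 : 3.2

21.3 : 73.0 : 100.0 : 68.4 : 23.4 : 3.2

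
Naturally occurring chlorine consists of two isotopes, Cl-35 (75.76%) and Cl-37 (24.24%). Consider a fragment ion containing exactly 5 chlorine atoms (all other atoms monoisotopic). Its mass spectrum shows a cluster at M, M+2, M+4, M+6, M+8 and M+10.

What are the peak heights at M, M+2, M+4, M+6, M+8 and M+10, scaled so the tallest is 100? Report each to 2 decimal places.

62.51 : 100.00 : 63.99 : 20.47 : 3.28 : 0.21

Each Cl atom is independently Cl-35 (p = 0.7576) or Cl-37 (q = 0.2424); the cluster is the binomial expansion (p + q)^5.
P(M) = 0.7576^5 = 0.249574
P(M+2) = 5 × 0.7576^4 × 0.2424^1 = 0.399266
P(M+4) = 10 × 0.7576^3 × 0.2424^2 = 0.255497
P(M+6) = 10 × 0.7576^2 × 0.2424^3 = 0.081748
P(M+8) = 5 × 0.7576^1 × 0.2424^4 = 0.013078
P(M+10) = 0.2424^5 = 0.000837
The M+2 peak is largest (0.399266); scaling to 100 gives 62.51 : 100.00 : 63.99 : 20.47 : 3.28 : 0.21.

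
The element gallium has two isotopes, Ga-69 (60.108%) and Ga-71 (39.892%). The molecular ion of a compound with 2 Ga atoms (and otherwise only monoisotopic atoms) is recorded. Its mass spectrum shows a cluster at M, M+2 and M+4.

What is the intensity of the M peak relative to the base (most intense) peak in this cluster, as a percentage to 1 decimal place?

Binomial terms of (0.60108 + 0.39892)^2: M 0.3613, M+2 0.4796, M+4 0.1591 → M+2 is the base peak.
P(M+2) = C(2,1) × 0.60108^1 × 0.39892^1 = 2 × 0.60108 × 0.39892 = 0.479566 (base)
P(M) = C(2,0) × 0.60108^2 × 0.39892^0 = 1 × 0.36129717 × 1.0000 = 0.361297
Relative intensity = 0.361297 / 0.479566 × 100 = 75.3

75.3%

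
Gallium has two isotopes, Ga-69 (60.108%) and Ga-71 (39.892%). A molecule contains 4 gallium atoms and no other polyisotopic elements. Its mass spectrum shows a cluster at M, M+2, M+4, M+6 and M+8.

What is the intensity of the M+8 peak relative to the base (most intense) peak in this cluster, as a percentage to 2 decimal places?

7.31%

Term probabilities: M 0.1305, M+2 0.3465, M+4 0.3450, M+6 0.1526, M+8 0.0253. Base peak = M+2.
P(M+2) = C(4,1) × 0.60108^3 × 0.39892^1 = 4 × 0.2171685 × 0.39892 = 0.346531 (base)
P(M+8) = C(4,4) × 0.60108^0 × 0.39892^4 = 1 × 1.0000 × 0.02532464 = 0.025325
Relative intensity = 0.025325 / 0.346531 × 100 = 7.31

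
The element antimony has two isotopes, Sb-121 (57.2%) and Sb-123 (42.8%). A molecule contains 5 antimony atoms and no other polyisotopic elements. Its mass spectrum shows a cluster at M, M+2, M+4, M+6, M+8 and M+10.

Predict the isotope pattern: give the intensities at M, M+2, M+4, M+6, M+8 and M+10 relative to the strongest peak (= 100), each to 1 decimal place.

17.9 : 66.8 : 100.0 : 74.8 : 28.0 : 4.2

The 5 Sb atoms are independent, so intensities follow the terms of (0.572 + 0.428)^5.
P(M) = 0.572^5 = 0.061232
P(M+2) = 5 × 0.572^4 × 0.428^1 = 0.229086
P(M+4) = 10 × 0.572^3 × 0.428^2 = 0.342827
P(M+6) = 10 × 0.572^2 × 0.428^3 = 0.256521
P(M+8) = 5 × 0.572^1 × 0.428^4 = 0.095971
P(M+10) = 0.428^5 = 0.014362
The M+4 peak is largest (0.342827); scaling to 100 gives 17.9 : 66.8 : 100.0 : 74.8 : 28.0 : 4.2.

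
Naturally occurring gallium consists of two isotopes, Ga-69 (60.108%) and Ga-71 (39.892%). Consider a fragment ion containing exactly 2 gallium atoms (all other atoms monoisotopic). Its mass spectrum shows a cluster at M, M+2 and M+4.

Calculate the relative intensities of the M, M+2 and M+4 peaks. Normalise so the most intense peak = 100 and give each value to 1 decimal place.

The 2 Ga atoms are independent, so intensities follow the terms of (0.60108 + 0.39892)^2.
P(M) = 0.60108^2 = 0.361297
P(M+2) = 2 × 0.60108^1 × 0.39892^1 = 0.479566
P(M+4) = 0.39892^2 = 0.159137
The M+2 peak is largest (0.479566); scaling to 100 gives 75.3 : 100.0 : 33.2.

75.3 : 100.0 : 33.2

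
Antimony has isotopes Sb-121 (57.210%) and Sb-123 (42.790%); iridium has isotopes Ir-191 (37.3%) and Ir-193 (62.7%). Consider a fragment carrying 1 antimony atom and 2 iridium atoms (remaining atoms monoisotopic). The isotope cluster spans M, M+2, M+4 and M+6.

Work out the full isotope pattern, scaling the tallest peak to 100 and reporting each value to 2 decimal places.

18.73 : 76.96 : 100.00 : 39.58

Antimony pattern (n=1): 0.5721 : 0.4279
Iridium pattern (n=2): 0.139129 : 0.467742 : 0.393129
Convolve the two distributions (both contribute in 2-u steps):
  M: 0.5721×0.139129 = 0.079596
  M+2: 0.5721×0.467742 + 0.4279×0.139129 = 0.327128
  M+4: 0.5721×0.393129 + 0.4279×0.467742 = 0.425056
  M+6: 0.4279×0.393129 = 0.168220
Scale to base peak (0.425056) = 100: 18.73 : 76.96 : 100.00 : 39.58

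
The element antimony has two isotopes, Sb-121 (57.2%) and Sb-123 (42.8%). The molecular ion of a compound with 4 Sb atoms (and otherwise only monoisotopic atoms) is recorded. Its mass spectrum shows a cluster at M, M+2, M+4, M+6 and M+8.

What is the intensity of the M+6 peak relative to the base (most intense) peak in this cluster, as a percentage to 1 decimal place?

49.9%

Binomial terms of (0.572 + 0.428)^4: M 0.1070, M+2 0.3204, M+4 0.3596, M+6 0.1794, M+8 0.0336 → M+4 is the base peak.
P(M+4) = C(4,2) × 0.572^2 × 0.428^2 = 6 × 0.327184 × 0.183184 = 0.359609 (base)
P(M+6) = C(4,3) × 0.572^1 × 0.428^3 = 4 × 0.5720 × 0.07840275 = 0.179385
Relative intensity = 0.179385 / 0.359609 × 100 = 49.9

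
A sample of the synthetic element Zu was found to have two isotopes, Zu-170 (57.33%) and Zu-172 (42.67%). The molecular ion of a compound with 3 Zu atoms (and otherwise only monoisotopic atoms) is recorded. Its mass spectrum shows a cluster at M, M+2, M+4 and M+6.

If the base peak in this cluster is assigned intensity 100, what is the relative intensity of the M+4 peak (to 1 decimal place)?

Term probabilities: M 0.1884, M+2 0.4207, M+4 0.3131, M+6 0.0777. Base peak = M+2.
P(M+2) = C(3,1) × 0.5733^2 × 0.4267^1 = 3 × 0.32867289 × 0.4267 = 0.420734 (base)
P(M+4) = C(3,2) × 0.5733^1 × 0.4267^2 = 3 × 0.5733 × 0.18207289 = 0.313147
Relative intensity = 0.313147 / 0.420734 × 100 = 74.4

74.4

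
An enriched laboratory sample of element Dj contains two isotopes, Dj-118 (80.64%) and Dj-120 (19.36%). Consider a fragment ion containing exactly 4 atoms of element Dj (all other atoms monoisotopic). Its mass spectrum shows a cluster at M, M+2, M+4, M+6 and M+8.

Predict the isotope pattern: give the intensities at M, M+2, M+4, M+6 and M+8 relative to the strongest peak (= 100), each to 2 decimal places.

Each Dj atom is independently Dj-118 (p = 0.8064) or Dj-120 (q = 0.1936); the cluster is the binomial expansion (p + q)^4.
P(M) = 0.8064^4 = 0.422865
P(M+2) = 4 × 0.8064^3 × 0.1936^1 = 0.406085
P(M+4) = 6 × 0.8064^2 × 0.1936^2 = 0.146239
P(M+6) = 4 × 0.8064^1 × 0.1936^3 = 0.023406
P(M+8) = 0.1936^4 = 0.001405
The M peak is largest (0.422865); scaling to 100 gives 100.00 : 96.03 : 34.58 : 5.54 : 0.33.

100.00 : 96.03 : 34.58 : 5.54 : 0.33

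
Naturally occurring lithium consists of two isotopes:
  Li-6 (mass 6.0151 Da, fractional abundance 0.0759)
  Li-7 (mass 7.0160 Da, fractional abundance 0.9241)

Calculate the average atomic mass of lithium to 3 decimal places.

Average mass = Σ (abundance × isotope mass) = 0.0759 × 6.0151 + 0.9241 × 7.0160
= 0.45655 + 6.48349 = 6.94004 Da

6.940 Da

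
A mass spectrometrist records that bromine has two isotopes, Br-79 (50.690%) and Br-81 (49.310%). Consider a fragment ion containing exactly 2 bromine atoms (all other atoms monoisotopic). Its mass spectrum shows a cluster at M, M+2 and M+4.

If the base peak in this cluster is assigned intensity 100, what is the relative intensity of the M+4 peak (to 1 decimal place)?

48.6

Binomial terms of (0.50690 + 0.49310)^2: M 0.2569, M+2 0.4999, M+4 0.2431 → M+2 is the base peak.
P(M+2) = C(2,1) × 0.50690^1 × 0.49310^1 = 2 × 0.5069 × 0.4931 = 0.499905 (base)
P(M+4) = C(2,2) × 0.50690^0 × 0.49310^2 = 1 × 1.0000 × 0.24314761 = 0.243148
Relative intensity = 0.243148 / 0.499905 × 100 = 48.6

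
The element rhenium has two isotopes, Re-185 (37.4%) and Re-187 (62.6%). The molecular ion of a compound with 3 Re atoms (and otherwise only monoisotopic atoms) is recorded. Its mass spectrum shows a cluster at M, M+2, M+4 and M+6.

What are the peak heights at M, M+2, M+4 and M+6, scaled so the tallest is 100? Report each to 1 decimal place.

Each Re atom is independently Re-185 (p = 0.374) or Re-187 (q = 0.626); the cluster is the binomial expansion (p + q)^3.
P(M) = 0.374^3 = 0.052314
P(M+2) = 3 × 0.374^2 × 0.626^1 = 0.262687
P(M+4) = 3 × 0.374^1 × 0.626^2 = 0.439685
P(M+6) = 0.626^3 = 0.245314
The M+4 peak is largest (0.439685); scaling to 100 gives 11.9 : 59.7 : 100.0 : 55.8.

11.9 : 59.7 : 100.0 : 55.8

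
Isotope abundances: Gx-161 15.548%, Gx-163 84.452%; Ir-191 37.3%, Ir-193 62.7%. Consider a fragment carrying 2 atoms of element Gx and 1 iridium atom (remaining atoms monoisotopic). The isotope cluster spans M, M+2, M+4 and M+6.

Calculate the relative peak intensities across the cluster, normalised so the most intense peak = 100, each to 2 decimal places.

Element Gx pattern (n=2): 0.02417403 : 0.26261194 : 0.71321403
Iridium pattern (n=1): 0.3730 : 0.6270
Convolve the two distributions (both contribute in 2-u steps):
  M: 0.02417403×0.3730 = 0.009017
  M+2: 0.02417403×0.6270 + 0.26261194×0.3730 = 0.113111
  M+4: 0.26261194×0.6270 + 0.71321403×0.3730 = 0.430687
  M+6: 0.71321403×0.6270 = 0.447185
Scale to base peak (0.447185) = 100: 2.02 : 25.29 : 96.31 : 100.00

2.02 : 25.29 : 96.31 : 100.00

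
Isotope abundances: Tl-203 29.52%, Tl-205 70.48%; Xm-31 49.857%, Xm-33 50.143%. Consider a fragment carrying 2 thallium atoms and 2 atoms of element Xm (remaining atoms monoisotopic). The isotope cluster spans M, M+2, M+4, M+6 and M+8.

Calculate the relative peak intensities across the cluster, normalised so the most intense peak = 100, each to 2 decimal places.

6.13 : 41.59 : 100.00 : 99.87 : 35.34

Thallium pattern (n=2): 0.08714304 : 0.41611392 : 0.49674304
Element Xm pattern (n=2): 0.24857204 : 0.49999591 : 0.25143204
Convolve the two distributions (both contribute in 2-u steps):
  M: 0.08714304×0.24857204 = 0.021661
  M+2: 0.08714304×0.49999591 + 0.41611392×0.24857204 = 0.147005
  M+4: 0.08714304×0.25143204 + 0.41611392×0.49999591 + 0.49674304×0.24857204 = 0.353442
  M+6: 0.41611392×0.25143204 + 0.49674304×0.49999591 = 0.352994
  M+8: 0.49674304×0.25143204 = 0.124897
Scale to base peak (0.353442) = 100: 6.13 : 41.59 : 100.00 : 99.87 : 35.34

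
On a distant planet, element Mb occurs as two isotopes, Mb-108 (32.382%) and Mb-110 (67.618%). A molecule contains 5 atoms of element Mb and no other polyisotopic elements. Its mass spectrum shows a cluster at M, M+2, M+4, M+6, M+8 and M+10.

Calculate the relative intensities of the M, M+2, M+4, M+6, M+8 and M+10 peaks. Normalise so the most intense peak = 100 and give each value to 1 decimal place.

1.1 : 11.0 : 45.9 : 95.8 : 100.0 : 41.8

The 5 Mb atoms are independent, so intensities follow the terms of (0.32382 + 0.67618)^5.
P(M) = 0.32382^5 = 0.003561
P(M+2) = 5 × 0.32382^4 × 0.67618^1 = 0.037175
P(M+4) = 10 × 0.32382^3 × 0.67618^2 = 0.155251
P(M+6) = 10 × 0.32382^2 × 0.67618^3 = 0.324186
P(M+8) = 5 × 0.32382^1 × 0.67618^4 = 0.338472
P(M+10) = 0.67618^5 = 0.141355
The M+8 peak is largest (0.338472); scaling to 100 gives 1.1 : 11.0 : 45.9 : 95.8 : 100.0 : 41.8.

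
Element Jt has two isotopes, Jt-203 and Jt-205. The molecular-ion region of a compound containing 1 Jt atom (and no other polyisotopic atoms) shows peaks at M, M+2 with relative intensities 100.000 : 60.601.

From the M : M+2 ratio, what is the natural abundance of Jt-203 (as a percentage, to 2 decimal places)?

Write p for the Jt-203 fraction. I(M+2)/I(M) = [C(1,1)·p^0·(1−p)] / p^1 = 1·(1−p)/p = 60.601/100.000 = 0.6060
(1−p)/p = 0.6060/1 = 0.6060  ⇒  p = 1/(1 + 0.6060) = 0.6227
Jt-203: 62.27%, Jt-205: 37.73%.

62.27%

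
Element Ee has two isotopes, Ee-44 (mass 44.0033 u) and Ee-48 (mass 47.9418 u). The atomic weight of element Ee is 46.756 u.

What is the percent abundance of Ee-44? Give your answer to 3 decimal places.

30.108%

With x = fraction of Ee-44 (so Ee-48 is 1 − x):
44.0033·x + 47.9418·(1 − x) = 46.756
(44.0033 − 47.9418)·x = 46.756 − 47.9418
x = -1.1858 / -3.9385 = 0.30108 → 30.108% Ee-44, 69.892% Ee-48.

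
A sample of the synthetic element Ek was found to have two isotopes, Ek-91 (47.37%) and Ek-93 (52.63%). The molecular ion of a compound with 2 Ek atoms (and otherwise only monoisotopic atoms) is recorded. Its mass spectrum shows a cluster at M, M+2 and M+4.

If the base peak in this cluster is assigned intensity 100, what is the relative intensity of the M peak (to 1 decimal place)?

45.0

Term probabilities: M 0.2244, M+2 0.4986, M+4 0.2770. Base peak = M+2.
P(M+2) = C(2,1) × 0.4737^1 × 0.5263^1 = 2 × 0.4737 × 0.5263 = 0.498617 (base)
P(M) = C(2,0) × 0.4737^2 × 0.5263^0 = 1 × 0.22439169 × 1.0000 = 0.224392
Relative intensity = 0.224392 / 0.498617 × 100 = 45.0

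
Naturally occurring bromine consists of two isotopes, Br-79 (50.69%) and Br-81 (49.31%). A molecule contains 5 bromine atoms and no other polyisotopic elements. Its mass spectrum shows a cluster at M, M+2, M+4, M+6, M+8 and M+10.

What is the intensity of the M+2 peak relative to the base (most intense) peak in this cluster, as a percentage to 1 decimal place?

51.4%

Binomial terms of (0.5069 + 0.4931)^5: M 0.0335, M+2 0.1628, M+4 0.3167, M+6 0.3081, M+8 0.1498, M+10 0.0292 → M+4 is the base peak.
P(M+4) = C(5,2) × 0.5069^3 × 0.4931^2 = 10 × 0.13024674 × 0.24314761 = 0.316692 (base)
P(M+2) = C(5,1) × 0.5069^4 × 0.4931^1 = 5 × 0.06602207 × 0.4931 = 0.162777
Relative intensity = 0.162777 / 0.316692 × 100 = 51.4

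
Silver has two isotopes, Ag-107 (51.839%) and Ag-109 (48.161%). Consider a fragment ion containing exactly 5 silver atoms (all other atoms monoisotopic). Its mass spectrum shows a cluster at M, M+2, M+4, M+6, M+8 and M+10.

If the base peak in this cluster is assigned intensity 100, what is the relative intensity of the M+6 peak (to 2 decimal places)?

Term probabilities: M 0.0374, M+2 0.1739, M+4 0.3231, M+6 0.3002, M+8 0.1394, M+10 0.0259. Base peak = M+4.
P(M+4) = C(5,2) × 0.51839^3 × 0.48161^2 = 10 × 0.13930601 × 0.23194819 = 0.323118 (base)
P(M+6) = C(5,3) × 0.51839^2 × 0.48161^3 = 10 × 0.26872819 × 0.11170857 = 0.300192
Relative intensity = 0.300192 / 0.323118 × 100 = 92.90

92.90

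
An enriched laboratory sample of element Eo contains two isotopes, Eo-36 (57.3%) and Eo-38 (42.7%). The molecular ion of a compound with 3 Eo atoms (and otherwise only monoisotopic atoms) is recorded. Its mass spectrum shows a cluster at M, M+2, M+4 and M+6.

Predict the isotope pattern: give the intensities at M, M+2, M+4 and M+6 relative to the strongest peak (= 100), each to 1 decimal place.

44.7 : 100.0 : 74.5 : 18.5

Each Eo atom is independently Eo-36 (p = 0.573) or Eo-38 (q = 0.427); the cluster is the binomial expansion (p + q)^3.
P(M) = 0.573^3 = 0.188133
P(M+2) = 3 × 0.573^2 × 0.427^1 = 0.420589
P(M+4) = 3 × 0.573^1 × 0.427^2 = 0.313424
P(M+6) = 0.427^3 = 0.077854
The M+2 peak is largest (0.420589); scaling to 100 gives 44.7 : 100.0 : 74.5 : 18.5.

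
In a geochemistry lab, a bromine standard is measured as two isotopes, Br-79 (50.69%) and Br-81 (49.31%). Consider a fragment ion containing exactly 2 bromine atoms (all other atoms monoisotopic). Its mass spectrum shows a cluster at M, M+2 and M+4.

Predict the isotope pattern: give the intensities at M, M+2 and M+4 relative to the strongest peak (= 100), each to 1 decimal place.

51.4 : 100.0 : 48.6

Expanding (0.5069 + 0.4931)^2:
P(M) = 0.5069^2 = 0.256948
P(M+2) = 2 × 0.5069^1 × 0.4931^1 = 0.499905
P(M+4) = 0.4931^2 = 0.243148
The M+2 peak is largest (0.499905); scaling to 100 gives 51.4 : 100.0 : 48.6.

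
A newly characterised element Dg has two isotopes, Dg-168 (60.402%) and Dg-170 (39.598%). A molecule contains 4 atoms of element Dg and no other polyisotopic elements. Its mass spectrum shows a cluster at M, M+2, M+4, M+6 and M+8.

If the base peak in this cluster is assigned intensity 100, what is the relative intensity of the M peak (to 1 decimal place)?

(0.60402 + 0.39598)^4 gives M 0.1331, M+2 0.3490, M+4 0.3432, M+6 0.1500, M+8 0.0246; the largest is M+2.
P(M+2) = C(4,1) × 0.60402^3 × 0.39598^1 = 4 × 0.22037075 × 0.39598 = 0.349050 (base)
P(M) = C(4,0) × 0.60402^4 × 0.39598^0 = 1 × 0.13310834 × 1.0000 = 0.133108
Relative intensity = 0.133108 / 0.349050 × 100 = 38.1

38.1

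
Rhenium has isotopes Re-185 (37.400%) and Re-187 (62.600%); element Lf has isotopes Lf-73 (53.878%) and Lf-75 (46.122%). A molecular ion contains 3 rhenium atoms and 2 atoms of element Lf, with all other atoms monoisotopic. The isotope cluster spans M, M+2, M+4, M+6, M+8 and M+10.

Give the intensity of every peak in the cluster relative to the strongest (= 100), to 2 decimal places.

4.39 : 29.59 : 77.92 : 100.00 : 62.34 : 15.10

Rhenium pattern (n=3): 0.05231362 : 0.26268713 : 0.43968487 : 0.24531438
Element Lf pattern (n=2): 0.29028389 : 0.49699222 : 0.21272389
Convolve the two distributions (both contribute in 2-u steps):
  M: 0.05231362×0.29028389 = 0.015186
  M+2: 0.05231362×0.49699222 + 0.26268713×0.29028389 = 0.102253
  M+4: 0.05231362×0.21272389 + 0.26268713×0.49699222 + 0.43968487×0.29028389 = 0.269315
  M+6: 0.26268713×0.21272389 + 0.43968487×0.49699222 + 0.24531438×0.29028389 = 0.345611
  M+8: 0.43968487×0.21272389 + 0.24531438×0.49699222 = 0.215451
  M+10: 0.24531438×0.21272389 = 0.052184
Scale to base peak (0.345611) = 100: 4.39 : 29.59 : 77.92 : 100.00 : 62.34 : 15.10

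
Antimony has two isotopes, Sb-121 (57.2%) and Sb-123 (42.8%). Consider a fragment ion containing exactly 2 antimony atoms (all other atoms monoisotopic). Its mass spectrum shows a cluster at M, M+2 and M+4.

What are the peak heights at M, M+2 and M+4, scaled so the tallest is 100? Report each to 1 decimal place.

66.8 : 100.0 : 37.4

The 2 Sb atoms are independent, so intensities follow the terms of (0.572 + 0.428)^2.
P(M) = 0.572^2 = 0.327184
P(M+2) = 2 × 0.572^1 × 0.428^1 = 0.489632
P(M+4) = 0.428^2 = 0.183184
The M+2 peak is largest (0.489632); scaling to 100 gives 66.8 : 100.0 : 37.4.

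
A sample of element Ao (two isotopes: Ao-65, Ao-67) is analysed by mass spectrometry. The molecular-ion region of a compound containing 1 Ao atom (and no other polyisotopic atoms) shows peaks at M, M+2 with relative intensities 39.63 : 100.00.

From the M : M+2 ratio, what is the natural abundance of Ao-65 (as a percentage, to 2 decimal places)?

Let p = fractional abundance of Ao-65. I(M+2)/I(M) = [C(1,1)·p^0·(1−p)] / p^1 = 1·(1−p)/p = 100.00/39.63 = 2.5233
(1−p)/p = 2.5233/1 = 2.5233  ⇒  p = 1/(1 + 2.5233) = 0.2838
Ao-65: 28.38%, Ao-67: 71.62%.

28.38%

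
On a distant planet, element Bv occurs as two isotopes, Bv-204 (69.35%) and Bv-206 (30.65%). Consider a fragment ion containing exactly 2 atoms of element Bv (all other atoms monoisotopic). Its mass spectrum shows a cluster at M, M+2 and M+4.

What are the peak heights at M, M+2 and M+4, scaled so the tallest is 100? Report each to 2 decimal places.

Each Bv atom is independently Bv-204 (p = 0.6935) or Bv-206 (q = 0.3065); the cluster is the binomial expansion (p + q)^2.
P(M) = 0.6935^2 = 0.480942
P(M+2) = 2 × 0.6935^1 × 0.3065^1 = 0.425116
P(M+4) = 0.3065^2 = 0.093942
The M peak is largest (0.480942); scaling to 100 gives 100.00 : 88.39 : 19.53.

100.00 : 88.39 : 19.53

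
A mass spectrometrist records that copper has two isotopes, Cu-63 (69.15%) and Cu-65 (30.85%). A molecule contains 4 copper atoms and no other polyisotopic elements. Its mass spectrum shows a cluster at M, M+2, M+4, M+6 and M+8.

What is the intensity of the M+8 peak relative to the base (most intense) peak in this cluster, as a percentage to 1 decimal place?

Term probabilities: M 0.2286, M+2 0.4080, M+4 0.2731, M+6 0.0812, M+8 0.0091. Base peak = M+2.
P(M+2) = C(4,1) × 0.6915^3 × 0.3085^1 = 4 × 0.33065611 × 0.3085 = 0.408030 (base)
P(M+8) = C(4,4) × 0.6915^0 × 0.3085^4 = 1 × 1.0000 × 0.00905776 = 0.009058
Relative intensity = 0.009058 / 0.408030 × 100 = 2.2

2.2%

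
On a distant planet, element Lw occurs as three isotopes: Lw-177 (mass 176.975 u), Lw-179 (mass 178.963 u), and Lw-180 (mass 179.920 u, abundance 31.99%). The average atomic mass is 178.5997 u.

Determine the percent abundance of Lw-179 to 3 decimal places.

The remaining 68.01% is split between Lw-177 (fraction x) and Lw-179 (fraction 0.6801 − x).
Substituting: 176.975x + 178.963(0.6801 − x) = 121.043292
(176.975 − 178.963)x = -0.6694443  ⇒  x = 0.33674, y = 0.34336
Lw-177: 33.674%, Lw-179: 34.336%.

34.336%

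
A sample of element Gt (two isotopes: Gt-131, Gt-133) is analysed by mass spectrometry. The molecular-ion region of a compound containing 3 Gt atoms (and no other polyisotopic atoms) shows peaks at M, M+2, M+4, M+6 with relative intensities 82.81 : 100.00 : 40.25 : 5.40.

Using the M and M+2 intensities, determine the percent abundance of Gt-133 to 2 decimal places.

28.70%

Let p = fractional abundance of Gt-131. I(M+2)/I(M) = [C(3,1)·p^2·(1−p)] / p^3 = 3·(1−p)/p = 100.00/82.81 = 1.2076
(1−p)/p = 1.2076/3 = 0.4025  ⇒  p = 1/(1 + 0.4025) = 0.7130
Gt-131: 71.30%, Gt-133: 28.70%.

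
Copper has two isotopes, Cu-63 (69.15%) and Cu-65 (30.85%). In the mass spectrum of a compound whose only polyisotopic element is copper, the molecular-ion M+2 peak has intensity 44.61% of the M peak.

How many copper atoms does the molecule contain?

1

The M+2/M ratio from n Cu atoms is n · q/p = n · 0.3085/0.6915.
n = 0.4461 × 0.6915/0.3085 = 1.00 ≈ 1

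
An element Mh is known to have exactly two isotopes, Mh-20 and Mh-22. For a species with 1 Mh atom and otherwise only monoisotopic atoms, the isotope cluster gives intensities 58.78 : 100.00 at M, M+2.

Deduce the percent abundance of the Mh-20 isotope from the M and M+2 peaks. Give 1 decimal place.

37.0%

If p is the fraction of Mh that is Mh-20, then I(M+2)/I(M) = [C(1,1)·p^0·(1−p)] / p^1 = 1·(1−p)/p = 100.00/58.78 = 1.7013
(1−p)/p = 1.7013/1 = 1.7013  ⇒  p = 1/(1 + 1.7013) = 0.3702
Mh-20: 37.0%, Mh-22: 63.0%.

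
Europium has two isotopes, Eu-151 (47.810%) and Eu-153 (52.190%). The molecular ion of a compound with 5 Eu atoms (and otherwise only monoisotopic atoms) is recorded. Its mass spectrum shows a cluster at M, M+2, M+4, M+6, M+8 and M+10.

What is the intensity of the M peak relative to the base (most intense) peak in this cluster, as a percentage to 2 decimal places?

(0.47810 + 0.52190)^5 gives M 0.0250, M+2 0.1363, M+4 0.2977, M+6 0.3249, M+8 0.1774, M+10 0.0387; the largest is M+6.
P(M+6) = C(5,3) × 0.47810^2 × 0.52190^3 = 10 × 0.22857961 × 0.14215492 = 0.324937 (base)
P(M) = C(5,0) × 0.47810^5 × 0.52190^0 = 1 × 0.02498007 × 1.0000 = 0.024980
Relative intensity = 0.024980 / 0.324937 × 100 = 7.69

7.69%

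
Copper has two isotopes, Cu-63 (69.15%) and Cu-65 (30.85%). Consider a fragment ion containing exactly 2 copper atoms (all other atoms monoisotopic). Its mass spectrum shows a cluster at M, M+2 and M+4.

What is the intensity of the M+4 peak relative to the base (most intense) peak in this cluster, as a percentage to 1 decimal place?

19.9%

Term probabilities: M 0.4782, M+2 0.4267, M+4 0.0952. Base peak = M.
P(M) = C(2,0) × 0.6915^2 × 0.3085^0 = 1 × 0.47817225 × 1.0000 = 0.478172 (base)
P(M+4) = C(2,2) × 0.6915^0 × 0.3085^2 = 1 × 1.0000 × 0.09517225 = 0.095172
Relative intensity = 0.095172 / 0.478172 × 100 = 19.9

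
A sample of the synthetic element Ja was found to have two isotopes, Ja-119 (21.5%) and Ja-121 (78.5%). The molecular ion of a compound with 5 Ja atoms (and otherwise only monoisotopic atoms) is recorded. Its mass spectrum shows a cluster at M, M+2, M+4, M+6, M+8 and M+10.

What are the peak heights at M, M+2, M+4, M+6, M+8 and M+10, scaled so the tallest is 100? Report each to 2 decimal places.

Expanding (0.215 + 0.785)^5:
P(M) = 0.215^5 = 0.000459
P(M+2) = 5 × 0.215^4 × 0.785^1 = 0.008387
P(M+4) = 10 × 0.215^3 × 0.785^2 = 0.061243
P(M+6) = 10 × 0.215^2 × 0.785^3 = 0.223607
P(M+8) = 5 × 0.215^1 × 0.785^4 = 0.408213
P(M+10) = 0.785^5 = 0.298091
The M+8 peak is largest (0.408213); scaling to 100 gives 0.11 : 2.05 : 15.00 : 54.78 : 100.00 : 73.02.

0.11 : 2.05 : 15.00 : 54.78 : 100.00 : 73.02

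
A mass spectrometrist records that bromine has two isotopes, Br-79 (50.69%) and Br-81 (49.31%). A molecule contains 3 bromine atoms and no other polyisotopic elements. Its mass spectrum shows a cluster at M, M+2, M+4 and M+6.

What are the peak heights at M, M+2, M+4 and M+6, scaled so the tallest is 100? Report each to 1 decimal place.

34.3 : 100.0 : 97.3 : 31.5

Each Br atom is independently Br-79 (p = 0.5069) or Br-81 (q = 0.4931); the cluster is the binomial expansion (p + q)^3.
P(M) = 0.5069^3 = 0.130247
P(M+2) = 3 × 0.5069^2 × 0.4931^1 = 0.380103
P(M+4) = 3 × 0.5069^1 × 0.4931^2 = 0.369755
P(M+6) = 0.4931^3 = 0.119896
The M+2 peak is largest (0.380103); scaling to 100 gives 34.3 : 100.0 : 97.3 : 31.5.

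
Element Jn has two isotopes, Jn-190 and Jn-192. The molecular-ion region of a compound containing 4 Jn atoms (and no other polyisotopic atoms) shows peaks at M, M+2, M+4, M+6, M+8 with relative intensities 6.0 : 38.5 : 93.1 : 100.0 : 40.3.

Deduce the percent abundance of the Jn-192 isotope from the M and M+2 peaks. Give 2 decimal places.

61.60%

Let p = fractional abundance of Jn-190. I(M+2)/I(M) = [C(4,1)·p^3·(1−p)] / p^4 = 4·(1−p)/p = 38.5/6.0 = 6.4167
(1−p)/p = 6.4167/4 = 1.6042  ⇒  p = 1/(1 + 1.6042) = 0.3840
Jn-190: 38.40%, Jn-192: 61.60%.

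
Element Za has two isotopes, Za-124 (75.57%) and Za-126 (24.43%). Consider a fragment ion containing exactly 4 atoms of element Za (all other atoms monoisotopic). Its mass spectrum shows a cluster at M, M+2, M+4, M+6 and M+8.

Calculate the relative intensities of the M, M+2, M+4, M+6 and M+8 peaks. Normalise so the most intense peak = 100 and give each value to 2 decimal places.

77.33 : 100.00 : 48.49 : 10.45 : 0.84

Each Za atom is independently Za-124 (p = 0.7557) or Za-126 (q = 0.2443); the cluster is the binomial expansion (p + q)^4.
P(M) = 0.7557^4 = 0.326135
P(M+2) = 4 × 0.7557^3 × 0.2443^1 = 0.421727
P(M+4) = 6 × 0.7557^2 × 0.2443^2 = 0.204502
P(M+6) = 4 × 0.7557^1 × 0.2443^3 = 0.044074
P(M+8) = 0.2443^4 = 0.003562
The M+2 peak is largest (0.421727); scaling to 100 gives 77.33 : 100.00 : 48.49 : 10.45 : 0.84.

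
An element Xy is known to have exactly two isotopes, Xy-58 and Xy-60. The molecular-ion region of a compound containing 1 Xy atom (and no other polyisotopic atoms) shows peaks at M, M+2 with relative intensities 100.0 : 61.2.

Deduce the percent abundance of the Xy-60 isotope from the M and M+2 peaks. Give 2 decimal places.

37.97%

Write p for the Xy-58 fraction. I(M+2)/I(M) = [C(1,1)·p^0·(1−p)] / p^1 = 1·(1−p)/p = 61.2/100.0 = 0.6120
(1−p)/p = 0.6120/1 = 0.6120  ⇒  p = 1/(1 + 0.6120) = 0.6203
Xy-58: 62.03%, Xy-60: 37.97%.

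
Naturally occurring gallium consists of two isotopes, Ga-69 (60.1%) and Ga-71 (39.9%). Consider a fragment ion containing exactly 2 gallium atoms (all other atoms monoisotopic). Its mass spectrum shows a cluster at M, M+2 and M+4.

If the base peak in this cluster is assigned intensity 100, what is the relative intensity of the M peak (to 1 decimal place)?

Term probabilities: M 0.3612, M+2 0.4796, M+4 0.1592. Base peak = M+2.
P(M+2) = C(2,1) × 0.601^1 × 0.399^1 = 2 × 0.6010 × 0.3990 = 0.479598 (base)
P(M) = C(2,0) × 0.601^2 × 0.399^0 = 1 × 0.361201 × 1.0000 = 0.361201
Relative intensity = 0.361201 / 0.479598 × 100 = 75.3

75.3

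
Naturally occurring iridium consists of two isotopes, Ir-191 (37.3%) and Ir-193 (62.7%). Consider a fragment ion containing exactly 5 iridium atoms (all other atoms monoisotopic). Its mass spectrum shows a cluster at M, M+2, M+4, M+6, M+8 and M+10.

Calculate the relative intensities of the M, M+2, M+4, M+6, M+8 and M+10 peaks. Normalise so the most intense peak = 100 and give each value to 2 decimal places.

Each Ir atom is independently Ir-191 (p = 0.373) or Ir-193 (q = 0.627); the cluster is the binomial expansion (p + q)^5.
P(M) = 0.373^5 = 0.007220
P(M+2) = 5 × 0.373^4 × 0.627^1 = 0.060684
P(M+4) = 10 × 0.373^3 × 0.627^2 = 0.204015
P(M+6) = 10 × 0.373^2 × 0.627^3 = 0.342942
P(M+8) = 5 × 0.373^1 × 0.627^4 = 0.288237
P(M+10) = 0.627^5 = 0.096903
The M+6 peak is largest (0.342942); scaling to 100 gives 2.11 : 17.70 : 59.49 : 100.00 : 84.05 : 28.26.

2.11 : 17.70 : 59.49 : 100.00 : 84.05 : 28.26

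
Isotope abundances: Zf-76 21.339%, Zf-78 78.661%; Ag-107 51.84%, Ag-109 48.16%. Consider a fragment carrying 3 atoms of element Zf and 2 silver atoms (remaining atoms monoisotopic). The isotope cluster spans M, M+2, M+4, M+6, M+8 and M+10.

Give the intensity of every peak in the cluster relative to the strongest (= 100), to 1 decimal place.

Element Zf pattern (n=3): 0.00971678 : 0.10745555 : 0.39610858 : 0.4867191
Silver pattern (n=2): 0.26873856 : 0.49932288 : 0.23193856
Convolve the two distributions (both contribute in 2-u steps):
  M: 0.00971678×0.26873856 = 0.002611
  M+2: 0.00971678×0.49932288 + 0.10745555×0.26873856 = 0.033729
  M+4: 0.00971678×0.23193856 + 0.10745555×0.49932288 + 0.39610858×0.26873856 = 0.162358
  M+6: 0.10745555×0.23193856 + 0.39610858×0.49932288 + 0.4867191×0.26873856 = 0.353509
  M+8: 0.39610858×0.23193856 + 0.4867191×0.49932288 = 0.334903
  M+10: 0.4867191×0.23193856 = 0.112889
Scale to base peak (0.353509) = 100: 0.7 : 9.5 : 45.9 : 100.0 : 94.7 : 31.9

0.7 : 9.5 : 45.9 : 100.0 : 94.7 : 31.9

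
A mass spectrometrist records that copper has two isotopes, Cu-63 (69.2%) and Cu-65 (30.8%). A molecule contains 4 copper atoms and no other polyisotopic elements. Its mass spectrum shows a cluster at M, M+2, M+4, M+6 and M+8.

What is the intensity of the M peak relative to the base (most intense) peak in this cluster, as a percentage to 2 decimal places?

(0.692 + 0.308)^4 gives M 0.2293, M+2 0.4083, M+4 0.2726, M+6 0.0809, M+8 0.0090; the largest is M+2.
P(M+2) = C(4,1) × 0.692^3 × 0.308^1 = 4 × 0.33137389 × 0.3080 = 0.408253 (base)
P(M) = C(4,0) × 0.692^4 × 0.308^0 = 1 × 0.22931073 × 1.0000 = 0.229311
Relative intensity = 0.229311 / 0.408253 × 100 = 56.17

56.17%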